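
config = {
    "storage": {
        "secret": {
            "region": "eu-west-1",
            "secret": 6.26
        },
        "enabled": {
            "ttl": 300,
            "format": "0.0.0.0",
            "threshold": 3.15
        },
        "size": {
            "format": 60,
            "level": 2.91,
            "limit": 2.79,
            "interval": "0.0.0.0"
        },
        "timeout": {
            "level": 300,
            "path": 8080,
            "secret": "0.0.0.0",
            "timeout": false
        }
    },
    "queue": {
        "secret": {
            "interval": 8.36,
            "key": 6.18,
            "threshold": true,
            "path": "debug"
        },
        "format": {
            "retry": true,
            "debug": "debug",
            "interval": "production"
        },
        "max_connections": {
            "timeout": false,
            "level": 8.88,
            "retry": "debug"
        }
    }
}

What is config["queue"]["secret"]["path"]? "debug"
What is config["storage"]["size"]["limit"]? 2.79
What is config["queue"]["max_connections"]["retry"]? "debug"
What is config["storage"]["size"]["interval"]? "0.0.0.0"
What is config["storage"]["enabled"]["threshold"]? 3.15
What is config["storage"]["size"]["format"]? 60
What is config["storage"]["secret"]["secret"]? 6.26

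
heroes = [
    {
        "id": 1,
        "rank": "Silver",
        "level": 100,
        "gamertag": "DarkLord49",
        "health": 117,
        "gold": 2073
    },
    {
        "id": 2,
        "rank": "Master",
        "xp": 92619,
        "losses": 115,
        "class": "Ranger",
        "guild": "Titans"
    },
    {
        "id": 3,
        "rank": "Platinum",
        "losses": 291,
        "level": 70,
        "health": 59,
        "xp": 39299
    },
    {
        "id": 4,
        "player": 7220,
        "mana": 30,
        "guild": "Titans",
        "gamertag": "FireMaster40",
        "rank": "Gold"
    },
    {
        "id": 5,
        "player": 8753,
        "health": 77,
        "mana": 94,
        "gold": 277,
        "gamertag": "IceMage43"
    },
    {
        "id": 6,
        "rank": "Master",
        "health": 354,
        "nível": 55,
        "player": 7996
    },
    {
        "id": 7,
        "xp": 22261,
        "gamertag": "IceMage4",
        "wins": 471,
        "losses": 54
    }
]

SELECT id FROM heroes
[1, 2, 3, 4, 5, 6, 7]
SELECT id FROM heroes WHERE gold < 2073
[5]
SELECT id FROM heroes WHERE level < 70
[]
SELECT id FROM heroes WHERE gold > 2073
[]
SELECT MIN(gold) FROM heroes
277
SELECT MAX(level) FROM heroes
100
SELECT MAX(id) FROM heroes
7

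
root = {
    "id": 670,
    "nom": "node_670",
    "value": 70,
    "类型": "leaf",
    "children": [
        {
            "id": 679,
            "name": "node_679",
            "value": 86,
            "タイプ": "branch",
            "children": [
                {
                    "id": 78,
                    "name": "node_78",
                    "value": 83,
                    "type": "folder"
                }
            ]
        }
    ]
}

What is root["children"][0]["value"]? 86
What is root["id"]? 670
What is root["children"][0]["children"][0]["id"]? 78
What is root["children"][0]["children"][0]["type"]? "folder"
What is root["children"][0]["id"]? 679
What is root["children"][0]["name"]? "node_679"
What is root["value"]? 70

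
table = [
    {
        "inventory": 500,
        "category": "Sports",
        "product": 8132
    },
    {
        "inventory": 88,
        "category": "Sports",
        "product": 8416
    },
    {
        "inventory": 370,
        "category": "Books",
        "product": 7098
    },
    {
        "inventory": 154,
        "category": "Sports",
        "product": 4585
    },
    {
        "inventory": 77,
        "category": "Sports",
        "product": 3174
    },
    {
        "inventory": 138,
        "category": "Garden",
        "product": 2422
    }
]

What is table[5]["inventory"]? 138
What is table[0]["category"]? "Sports"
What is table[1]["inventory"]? 88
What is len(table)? 6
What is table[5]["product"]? 2422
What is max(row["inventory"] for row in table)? 500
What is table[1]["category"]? "Sports"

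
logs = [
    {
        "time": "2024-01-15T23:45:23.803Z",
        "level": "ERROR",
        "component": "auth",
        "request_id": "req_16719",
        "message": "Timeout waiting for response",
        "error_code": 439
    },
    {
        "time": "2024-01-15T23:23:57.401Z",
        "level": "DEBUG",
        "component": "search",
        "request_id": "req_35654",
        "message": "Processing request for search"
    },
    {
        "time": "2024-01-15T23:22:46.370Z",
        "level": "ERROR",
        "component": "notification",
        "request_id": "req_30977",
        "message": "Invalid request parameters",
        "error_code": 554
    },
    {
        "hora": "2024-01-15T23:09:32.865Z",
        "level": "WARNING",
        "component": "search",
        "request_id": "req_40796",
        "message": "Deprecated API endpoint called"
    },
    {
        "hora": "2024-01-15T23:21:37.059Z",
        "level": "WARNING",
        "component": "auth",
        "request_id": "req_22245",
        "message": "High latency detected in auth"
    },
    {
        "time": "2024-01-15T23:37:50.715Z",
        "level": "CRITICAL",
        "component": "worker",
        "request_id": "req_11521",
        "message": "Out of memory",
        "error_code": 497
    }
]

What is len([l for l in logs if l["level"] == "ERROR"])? 2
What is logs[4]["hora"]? "2024-01-15T23:21:37.059Z"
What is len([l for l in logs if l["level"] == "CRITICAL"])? 1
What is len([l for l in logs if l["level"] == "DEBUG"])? 1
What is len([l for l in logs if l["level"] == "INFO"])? 0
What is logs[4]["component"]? "auth"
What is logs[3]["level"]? "WARNING"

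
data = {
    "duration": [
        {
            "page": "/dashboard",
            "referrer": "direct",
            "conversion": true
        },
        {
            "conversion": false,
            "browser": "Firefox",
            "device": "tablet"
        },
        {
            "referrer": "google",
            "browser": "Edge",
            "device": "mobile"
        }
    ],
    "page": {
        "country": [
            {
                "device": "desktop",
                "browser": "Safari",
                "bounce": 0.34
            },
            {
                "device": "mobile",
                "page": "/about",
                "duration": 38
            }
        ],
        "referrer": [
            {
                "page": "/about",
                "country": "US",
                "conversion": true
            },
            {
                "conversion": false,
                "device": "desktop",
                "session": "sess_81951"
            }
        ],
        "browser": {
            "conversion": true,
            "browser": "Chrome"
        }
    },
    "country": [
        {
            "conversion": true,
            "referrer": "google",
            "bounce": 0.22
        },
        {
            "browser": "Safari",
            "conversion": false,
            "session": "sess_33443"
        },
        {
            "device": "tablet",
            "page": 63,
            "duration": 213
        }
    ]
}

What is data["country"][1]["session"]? "sess_33443"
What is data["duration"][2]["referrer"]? "google"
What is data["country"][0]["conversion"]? True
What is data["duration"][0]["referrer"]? "direct"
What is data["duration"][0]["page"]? "/dashboard"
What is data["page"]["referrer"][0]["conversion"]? True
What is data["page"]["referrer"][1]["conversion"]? False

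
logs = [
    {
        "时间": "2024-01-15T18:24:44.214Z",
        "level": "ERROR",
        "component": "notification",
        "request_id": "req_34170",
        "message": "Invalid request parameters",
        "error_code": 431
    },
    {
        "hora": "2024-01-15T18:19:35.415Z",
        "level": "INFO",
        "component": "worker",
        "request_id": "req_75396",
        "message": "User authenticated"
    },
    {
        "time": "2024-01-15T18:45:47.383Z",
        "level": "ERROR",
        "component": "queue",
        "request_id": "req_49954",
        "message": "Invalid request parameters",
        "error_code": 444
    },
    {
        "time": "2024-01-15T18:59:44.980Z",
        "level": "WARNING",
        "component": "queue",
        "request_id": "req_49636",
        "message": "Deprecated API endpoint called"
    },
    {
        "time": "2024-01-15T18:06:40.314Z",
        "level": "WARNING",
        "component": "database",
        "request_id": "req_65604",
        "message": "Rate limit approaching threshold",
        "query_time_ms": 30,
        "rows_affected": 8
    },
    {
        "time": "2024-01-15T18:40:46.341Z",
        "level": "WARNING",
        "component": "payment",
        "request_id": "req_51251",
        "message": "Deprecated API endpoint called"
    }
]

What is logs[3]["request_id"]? "req_49636"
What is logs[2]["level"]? "ERROR"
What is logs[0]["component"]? "notification"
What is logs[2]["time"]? "2024-01-15T18:45:47.383Z"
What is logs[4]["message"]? "Rate limit approaching threshold"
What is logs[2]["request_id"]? "req_49954"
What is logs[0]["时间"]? "2024-01-15T18:24:44.214Z"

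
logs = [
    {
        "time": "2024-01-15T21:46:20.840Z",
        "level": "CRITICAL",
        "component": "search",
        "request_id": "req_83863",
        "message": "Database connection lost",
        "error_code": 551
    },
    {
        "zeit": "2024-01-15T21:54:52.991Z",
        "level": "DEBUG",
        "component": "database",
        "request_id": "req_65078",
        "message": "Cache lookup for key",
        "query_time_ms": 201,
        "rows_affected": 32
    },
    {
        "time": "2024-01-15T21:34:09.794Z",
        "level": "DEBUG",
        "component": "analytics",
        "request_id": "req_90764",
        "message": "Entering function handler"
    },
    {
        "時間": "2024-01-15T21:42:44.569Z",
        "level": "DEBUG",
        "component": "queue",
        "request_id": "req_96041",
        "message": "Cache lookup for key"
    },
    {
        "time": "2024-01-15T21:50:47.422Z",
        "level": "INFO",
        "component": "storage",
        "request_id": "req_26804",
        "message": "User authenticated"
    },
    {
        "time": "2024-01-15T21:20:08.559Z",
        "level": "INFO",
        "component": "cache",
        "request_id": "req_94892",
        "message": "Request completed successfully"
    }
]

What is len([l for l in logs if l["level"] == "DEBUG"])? 3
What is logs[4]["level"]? "INFO"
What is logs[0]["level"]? "CRITICAL"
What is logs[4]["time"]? "2024-01-15T21:50:47.422Z"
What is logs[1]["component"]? "database"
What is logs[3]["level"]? "DEBUG"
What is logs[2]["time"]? "2024-01-15T21:34:09.794Z"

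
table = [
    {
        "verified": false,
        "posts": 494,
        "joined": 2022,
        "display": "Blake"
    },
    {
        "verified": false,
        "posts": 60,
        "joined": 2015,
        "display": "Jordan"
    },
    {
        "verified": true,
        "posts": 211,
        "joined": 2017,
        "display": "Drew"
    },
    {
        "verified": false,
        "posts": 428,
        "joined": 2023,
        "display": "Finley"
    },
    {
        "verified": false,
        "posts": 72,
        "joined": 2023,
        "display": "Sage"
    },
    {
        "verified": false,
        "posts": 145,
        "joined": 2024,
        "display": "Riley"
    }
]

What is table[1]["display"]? "Jordan"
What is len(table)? 6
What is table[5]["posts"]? 145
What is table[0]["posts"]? 494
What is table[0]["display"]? "Blake"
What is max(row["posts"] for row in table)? 494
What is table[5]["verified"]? False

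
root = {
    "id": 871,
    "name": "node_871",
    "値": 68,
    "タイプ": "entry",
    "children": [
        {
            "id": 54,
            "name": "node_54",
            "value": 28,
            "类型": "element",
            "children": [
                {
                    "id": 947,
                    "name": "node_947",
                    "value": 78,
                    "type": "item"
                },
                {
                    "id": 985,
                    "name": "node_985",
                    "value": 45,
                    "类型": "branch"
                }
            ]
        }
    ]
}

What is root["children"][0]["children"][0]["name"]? "node_947"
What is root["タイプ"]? "entry"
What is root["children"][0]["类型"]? "element"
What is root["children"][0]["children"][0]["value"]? 78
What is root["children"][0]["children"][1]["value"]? 45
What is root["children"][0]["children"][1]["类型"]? "branch"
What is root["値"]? 68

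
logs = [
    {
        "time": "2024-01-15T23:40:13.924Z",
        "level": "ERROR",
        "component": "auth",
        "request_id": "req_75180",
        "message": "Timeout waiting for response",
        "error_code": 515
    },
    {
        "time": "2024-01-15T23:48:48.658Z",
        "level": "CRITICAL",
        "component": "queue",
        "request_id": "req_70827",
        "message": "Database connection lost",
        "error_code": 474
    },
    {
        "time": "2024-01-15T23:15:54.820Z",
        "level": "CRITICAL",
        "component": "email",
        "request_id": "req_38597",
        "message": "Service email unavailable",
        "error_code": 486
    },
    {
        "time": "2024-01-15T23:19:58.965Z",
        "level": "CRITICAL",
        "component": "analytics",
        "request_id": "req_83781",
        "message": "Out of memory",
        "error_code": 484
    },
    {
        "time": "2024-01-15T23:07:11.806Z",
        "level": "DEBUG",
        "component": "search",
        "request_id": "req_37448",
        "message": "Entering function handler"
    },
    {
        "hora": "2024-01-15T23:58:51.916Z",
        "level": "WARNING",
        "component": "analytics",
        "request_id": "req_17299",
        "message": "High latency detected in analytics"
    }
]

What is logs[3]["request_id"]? "req_83781"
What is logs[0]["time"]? "2024-01-15T23:40:13.924Z"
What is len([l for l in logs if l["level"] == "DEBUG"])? 1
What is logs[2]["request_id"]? "req_38597"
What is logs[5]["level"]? "WARNING"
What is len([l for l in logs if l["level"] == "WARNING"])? 1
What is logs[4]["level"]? "DEBUG"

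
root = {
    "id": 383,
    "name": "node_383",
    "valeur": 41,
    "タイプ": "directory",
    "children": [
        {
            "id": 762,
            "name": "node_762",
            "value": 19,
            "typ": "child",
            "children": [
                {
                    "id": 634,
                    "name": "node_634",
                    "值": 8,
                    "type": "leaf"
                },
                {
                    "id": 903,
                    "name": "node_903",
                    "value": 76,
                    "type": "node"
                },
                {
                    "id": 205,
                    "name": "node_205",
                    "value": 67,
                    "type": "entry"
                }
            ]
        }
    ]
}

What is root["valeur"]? 41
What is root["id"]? 383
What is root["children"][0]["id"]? 762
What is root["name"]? "node_383"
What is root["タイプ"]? "directory"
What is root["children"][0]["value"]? 19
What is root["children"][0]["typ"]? "child"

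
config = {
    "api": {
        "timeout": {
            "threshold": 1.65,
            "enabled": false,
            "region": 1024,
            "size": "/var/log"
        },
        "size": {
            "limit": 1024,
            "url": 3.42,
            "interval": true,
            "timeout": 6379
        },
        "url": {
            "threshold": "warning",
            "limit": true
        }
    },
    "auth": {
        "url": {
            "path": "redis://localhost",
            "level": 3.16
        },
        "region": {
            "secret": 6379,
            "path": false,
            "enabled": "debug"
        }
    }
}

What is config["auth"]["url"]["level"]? 3.16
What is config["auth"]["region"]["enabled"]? "debug"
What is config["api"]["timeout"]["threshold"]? 1.65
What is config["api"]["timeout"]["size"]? "/var/log"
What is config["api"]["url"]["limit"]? True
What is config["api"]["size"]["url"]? 3.42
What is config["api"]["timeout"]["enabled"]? False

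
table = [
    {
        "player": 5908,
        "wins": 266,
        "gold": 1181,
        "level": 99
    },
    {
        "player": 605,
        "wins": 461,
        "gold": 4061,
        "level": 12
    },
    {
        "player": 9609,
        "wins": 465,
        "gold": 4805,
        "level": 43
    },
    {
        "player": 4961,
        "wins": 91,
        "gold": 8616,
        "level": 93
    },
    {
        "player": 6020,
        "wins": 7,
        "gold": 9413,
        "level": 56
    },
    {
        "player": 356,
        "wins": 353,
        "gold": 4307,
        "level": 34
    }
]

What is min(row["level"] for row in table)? 12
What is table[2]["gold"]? 4805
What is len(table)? 6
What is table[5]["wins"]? 353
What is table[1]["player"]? 605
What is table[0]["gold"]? 1181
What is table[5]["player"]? 356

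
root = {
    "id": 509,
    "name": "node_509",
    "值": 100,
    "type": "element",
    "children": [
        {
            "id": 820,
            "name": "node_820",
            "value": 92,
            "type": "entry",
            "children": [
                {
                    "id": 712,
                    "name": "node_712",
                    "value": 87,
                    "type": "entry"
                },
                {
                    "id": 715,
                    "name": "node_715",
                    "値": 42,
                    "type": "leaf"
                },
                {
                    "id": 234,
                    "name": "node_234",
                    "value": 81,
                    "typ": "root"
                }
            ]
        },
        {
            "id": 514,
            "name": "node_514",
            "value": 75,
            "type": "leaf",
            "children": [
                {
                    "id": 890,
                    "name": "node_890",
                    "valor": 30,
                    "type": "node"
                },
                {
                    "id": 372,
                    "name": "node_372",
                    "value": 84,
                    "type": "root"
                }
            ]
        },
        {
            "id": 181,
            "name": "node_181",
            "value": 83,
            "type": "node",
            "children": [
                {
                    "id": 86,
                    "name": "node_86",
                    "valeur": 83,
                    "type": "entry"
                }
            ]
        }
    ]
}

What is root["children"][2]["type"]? "node"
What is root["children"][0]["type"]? "entry"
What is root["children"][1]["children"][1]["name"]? "node_372"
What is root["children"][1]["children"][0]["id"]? 890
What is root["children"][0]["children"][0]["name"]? "node_712"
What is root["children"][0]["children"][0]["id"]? 712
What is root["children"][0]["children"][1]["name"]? "node_715"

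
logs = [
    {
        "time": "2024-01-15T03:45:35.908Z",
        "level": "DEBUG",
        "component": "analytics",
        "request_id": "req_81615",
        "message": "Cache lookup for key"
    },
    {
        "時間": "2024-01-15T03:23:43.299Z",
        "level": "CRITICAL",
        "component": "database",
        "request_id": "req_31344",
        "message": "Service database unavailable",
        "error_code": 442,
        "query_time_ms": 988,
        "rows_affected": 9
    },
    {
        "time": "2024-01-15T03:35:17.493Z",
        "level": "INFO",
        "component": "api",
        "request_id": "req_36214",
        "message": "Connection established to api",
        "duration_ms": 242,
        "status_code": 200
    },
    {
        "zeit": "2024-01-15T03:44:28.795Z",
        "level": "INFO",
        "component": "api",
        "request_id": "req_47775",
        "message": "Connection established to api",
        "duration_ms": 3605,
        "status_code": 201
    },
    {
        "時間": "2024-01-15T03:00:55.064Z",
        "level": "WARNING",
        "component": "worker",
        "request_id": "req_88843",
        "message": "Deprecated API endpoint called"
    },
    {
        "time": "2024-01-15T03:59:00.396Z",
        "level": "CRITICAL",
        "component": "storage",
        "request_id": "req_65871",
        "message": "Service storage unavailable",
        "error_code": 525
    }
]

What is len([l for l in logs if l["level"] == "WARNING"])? 1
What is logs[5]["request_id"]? "req_65871"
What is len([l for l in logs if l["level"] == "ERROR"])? 0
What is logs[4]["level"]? "WARNING"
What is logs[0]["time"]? "2024-01-15T03:45:35.908Z"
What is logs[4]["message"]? "Deprecated API endpoint called"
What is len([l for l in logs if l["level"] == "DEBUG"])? 1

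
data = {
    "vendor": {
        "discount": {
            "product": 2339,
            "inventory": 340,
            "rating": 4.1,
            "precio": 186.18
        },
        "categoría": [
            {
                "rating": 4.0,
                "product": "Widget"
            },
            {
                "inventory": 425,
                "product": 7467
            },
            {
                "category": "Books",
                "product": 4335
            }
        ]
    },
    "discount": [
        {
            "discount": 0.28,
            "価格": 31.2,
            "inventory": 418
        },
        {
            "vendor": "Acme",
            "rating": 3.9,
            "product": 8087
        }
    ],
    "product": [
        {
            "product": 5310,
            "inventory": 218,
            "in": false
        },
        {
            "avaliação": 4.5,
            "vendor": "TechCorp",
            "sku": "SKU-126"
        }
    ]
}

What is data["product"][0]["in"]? False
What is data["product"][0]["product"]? 5310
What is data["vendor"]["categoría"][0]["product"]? "Widget"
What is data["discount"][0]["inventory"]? 418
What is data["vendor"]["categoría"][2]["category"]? "Books"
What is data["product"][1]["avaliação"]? 4.5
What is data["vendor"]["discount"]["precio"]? 186.18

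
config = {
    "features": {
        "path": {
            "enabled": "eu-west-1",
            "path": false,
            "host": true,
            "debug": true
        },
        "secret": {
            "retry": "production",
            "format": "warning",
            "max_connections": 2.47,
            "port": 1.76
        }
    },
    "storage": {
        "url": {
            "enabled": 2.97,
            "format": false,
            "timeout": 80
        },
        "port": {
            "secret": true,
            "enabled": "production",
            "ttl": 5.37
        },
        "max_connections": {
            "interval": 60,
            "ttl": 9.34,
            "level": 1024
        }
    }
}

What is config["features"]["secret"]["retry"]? "production"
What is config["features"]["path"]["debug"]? True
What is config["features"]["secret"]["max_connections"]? 2.47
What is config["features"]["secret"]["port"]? 1.76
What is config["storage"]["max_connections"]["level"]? 1024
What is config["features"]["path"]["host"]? True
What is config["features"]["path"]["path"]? False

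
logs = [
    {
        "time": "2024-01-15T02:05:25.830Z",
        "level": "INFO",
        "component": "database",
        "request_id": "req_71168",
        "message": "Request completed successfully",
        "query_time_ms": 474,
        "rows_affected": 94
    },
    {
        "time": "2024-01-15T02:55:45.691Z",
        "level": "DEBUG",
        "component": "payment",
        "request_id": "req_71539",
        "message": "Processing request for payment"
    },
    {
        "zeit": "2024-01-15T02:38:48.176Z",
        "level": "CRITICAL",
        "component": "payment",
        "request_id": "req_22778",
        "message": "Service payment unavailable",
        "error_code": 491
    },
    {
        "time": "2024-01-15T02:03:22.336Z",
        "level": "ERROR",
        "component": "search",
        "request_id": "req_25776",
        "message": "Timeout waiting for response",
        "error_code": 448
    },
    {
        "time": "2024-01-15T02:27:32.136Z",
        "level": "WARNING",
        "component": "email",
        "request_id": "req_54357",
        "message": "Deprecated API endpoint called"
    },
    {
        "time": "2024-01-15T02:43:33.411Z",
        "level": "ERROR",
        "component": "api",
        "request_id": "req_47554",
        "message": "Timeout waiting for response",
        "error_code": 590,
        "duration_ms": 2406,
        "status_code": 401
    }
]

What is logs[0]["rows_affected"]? 94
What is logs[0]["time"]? "2024-01-15T02:05:25.830Z"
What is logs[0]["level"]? "INFO"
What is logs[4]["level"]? "WARNING"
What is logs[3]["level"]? "ERROR"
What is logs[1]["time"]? "2024-01-15T02:55:45.691Z"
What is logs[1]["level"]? "DEBUG"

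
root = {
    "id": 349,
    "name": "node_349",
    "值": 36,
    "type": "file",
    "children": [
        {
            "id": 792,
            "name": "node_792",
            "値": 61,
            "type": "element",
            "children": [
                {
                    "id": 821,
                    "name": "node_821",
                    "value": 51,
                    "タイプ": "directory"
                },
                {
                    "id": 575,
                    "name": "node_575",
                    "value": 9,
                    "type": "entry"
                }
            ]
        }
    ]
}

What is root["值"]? 36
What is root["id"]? 349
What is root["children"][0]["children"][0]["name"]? "node_821"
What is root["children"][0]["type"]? "element"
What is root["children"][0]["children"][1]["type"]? "entry"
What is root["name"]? "node_349"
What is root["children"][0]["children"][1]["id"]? 575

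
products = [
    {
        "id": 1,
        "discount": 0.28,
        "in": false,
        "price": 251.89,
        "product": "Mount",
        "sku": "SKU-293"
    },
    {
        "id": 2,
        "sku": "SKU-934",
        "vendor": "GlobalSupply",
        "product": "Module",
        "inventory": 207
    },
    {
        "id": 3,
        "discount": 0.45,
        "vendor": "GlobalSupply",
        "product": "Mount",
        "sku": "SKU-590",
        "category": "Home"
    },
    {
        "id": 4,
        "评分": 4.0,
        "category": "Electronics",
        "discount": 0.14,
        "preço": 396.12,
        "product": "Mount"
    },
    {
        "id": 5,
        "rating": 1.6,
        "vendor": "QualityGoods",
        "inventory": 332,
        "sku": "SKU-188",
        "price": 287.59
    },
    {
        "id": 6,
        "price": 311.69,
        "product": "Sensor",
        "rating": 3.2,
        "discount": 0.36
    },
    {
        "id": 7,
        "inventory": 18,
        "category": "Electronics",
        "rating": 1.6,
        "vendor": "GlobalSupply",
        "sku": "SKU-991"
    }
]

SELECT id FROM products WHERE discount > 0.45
[]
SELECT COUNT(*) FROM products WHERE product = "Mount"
3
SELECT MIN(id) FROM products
1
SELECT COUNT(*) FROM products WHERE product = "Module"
1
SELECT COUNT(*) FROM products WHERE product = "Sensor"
1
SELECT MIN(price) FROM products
251.89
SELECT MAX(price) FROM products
311.69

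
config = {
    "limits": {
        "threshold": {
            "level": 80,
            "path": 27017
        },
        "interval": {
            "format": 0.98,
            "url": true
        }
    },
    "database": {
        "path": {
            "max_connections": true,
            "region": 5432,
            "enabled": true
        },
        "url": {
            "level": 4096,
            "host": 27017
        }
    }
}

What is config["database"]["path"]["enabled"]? True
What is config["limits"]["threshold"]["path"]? 27017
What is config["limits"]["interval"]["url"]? True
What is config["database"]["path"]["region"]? 5432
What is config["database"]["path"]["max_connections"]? True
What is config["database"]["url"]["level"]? 4096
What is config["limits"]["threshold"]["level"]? 80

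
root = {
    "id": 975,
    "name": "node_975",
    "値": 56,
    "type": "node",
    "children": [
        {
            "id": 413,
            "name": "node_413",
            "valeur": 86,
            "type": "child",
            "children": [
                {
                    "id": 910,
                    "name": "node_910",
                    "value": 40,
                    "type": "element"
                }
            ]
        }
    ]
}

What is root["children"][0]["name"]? "node_413"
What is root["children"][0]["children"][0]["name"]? "node_910"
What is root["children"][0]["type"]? "child"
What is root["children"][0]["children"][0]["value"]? 40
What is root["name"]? "node_975"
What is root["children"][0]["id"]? 413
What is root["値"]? 56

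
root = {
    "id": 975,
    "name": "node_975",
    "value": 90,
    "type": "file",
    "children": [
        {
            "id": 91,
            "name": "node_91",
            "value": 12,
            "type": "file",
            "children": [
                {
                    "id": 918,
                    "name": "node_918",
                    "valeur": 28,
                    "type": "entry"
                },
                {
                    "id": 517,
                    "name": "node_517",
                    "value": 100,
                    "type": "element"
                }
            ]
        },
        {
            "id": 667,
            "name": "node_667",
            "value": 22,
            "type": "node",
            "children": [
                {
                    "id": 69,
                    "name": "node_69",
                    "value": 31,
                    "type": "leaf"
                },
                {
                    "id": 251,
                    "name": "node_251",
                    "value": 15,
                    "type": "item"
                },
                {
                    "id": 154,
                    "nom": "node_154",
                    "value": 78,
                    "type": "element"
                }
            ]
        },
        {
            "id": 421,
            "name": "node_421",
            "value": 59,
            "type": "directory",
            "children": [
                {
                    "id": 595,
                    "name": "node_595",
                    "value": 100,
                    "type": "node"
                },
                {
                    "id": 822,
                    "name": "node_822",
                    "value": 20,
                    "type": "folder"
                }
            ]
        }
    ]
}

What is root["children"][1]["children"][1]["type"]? "item"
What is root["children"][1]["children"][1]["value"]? 15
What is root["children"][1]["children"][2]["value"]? 78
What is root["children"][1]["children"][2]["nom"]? "node_154"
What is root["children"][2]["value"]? 59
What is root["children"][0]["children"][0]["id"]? 918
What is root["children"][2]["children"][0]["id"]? 595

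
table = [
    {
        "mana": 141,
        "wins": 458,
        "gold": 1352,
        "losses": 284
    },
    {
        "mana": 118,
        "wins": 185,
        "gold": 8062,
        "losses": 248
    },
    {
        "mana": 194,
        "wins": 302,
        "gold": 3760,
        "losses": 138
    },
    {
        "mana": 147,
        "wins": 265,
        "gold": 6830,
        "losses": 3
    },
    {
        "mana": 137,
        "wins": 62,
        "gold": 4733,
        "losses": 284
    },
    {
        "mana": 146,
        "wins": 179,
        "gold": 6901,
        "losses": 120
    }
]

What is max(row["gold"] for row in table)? 8062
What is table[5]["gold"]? 6901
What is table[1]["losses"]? 248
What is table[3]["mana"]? 147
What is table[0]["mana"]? 141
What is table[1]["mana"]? 118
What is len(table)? 6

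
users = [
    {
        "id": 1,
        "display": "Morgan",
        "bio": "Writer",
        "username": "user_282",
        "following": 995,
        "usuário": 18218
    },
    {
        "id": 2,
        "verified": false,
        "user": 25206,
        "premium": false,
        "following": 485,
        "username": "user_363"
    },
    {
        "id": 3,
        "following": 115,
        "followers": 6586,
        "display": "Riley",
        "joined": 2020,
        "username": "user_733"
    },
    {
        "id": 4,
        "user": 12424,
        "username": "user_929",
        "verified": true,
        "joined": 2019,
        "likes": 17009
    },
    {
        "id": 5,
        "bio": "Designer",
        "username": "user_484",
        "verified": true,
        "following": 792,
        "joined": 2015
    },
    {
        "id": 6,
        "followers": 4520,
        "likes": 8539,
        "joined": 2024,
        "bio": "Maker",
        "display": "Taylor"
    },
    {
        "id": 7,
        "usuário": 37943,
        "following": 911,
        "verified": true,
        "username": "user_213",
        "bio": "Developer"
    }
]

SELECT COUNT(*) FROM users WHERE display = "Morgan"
1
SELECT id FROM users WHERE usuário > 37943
[]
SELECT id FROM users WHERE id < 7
[1, 2, 3, 4, 5, 6]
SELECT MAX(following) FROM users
995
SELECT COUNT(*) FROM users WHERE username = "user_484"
1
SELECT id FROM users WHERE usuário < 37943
[1]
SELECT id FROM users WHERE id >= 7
[7]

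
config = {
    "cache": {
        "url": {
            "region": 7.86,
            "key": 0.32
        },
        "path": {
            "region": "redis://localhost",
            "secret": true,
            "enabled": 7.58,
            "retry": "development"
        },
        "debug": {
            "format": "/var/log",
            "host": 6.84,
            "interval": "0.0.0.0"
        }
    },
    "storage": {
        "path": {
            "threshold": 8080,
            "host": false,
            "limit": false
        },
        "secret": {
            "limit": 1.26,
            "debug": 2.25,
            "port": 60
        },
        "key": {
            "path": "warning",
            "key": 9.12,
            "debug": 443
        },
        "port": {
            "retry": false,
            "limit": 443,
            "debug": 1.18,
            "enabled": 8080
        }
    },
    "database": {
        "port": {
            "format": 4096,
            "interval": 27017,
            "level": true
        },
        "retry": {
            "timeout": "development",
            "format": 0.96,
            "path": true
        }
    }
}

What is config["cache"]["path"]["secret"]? True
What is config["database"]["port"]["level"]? True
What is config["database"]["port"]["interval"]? 27017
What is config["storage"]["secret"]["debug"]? 2.25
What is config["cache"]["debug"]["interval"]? "0.0.0.0"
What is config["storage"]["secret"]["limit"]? 1.26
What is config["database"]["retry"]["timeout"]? "development"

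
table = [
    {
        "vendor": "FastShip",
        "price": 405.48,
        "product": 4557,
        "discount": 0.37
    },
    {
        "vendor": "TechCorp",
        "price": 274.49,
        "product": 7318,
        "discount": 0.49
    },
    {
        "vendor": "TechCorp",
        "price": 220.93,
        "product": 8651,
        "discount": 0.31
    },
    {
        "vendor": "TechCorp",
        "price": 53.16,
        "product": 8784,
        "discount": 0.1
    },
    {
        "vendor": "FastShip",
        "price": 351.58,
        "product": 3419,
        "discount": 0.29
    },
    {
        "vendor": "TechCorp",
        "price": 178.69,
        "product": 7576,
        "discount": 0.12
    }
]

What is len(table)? 6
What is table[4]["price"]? 351.58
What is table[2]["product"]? 8651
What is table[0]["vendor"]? "FastShip"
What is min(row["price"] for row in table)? 53.16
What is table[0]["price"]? 405.48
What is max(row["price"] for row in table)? 405.48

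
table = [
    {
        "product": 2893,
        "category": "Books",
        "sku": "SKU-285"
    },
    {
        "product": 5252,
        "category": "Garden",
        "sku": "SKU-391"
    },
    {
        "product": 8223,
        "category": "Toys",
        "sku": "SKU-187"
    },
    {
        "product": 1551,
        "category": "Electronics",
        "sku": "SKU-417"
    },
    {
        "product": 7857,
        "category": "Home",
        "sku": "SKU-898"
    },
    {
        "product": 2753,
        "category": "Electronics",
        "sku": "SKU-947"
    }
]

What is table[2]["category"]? "Toys"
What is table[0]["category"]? "Books"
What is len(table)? 6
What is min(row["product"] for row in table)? 1551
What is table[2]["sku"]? "SKU-187"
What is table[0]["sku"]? "SKU-285"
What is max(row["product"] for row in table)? 8223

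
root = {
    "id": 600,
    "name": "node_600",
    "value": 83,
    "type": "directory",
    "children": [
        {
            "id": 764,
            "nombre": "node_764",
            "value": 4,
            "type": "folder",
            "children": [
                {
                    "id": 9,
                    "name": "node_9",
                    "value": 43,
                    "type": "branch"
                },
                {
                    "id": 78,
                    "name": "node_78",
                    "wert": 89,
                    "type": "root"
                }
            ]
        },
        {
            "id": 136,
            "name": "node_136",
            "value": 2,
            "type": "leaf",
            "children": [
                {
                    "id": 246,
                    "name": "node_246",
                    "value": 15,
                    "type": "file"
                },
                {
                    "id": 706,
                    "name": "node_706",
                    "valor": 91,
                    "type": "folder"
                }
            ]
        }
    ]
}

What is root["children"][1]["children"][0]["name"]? "node_246"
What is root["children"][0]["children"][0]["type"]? "branch"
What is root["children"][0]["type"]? "folder"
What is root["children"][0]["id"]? 764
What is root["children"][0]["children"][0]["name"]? "node_9"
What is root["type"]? "directory"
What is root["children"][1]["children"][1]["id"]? 706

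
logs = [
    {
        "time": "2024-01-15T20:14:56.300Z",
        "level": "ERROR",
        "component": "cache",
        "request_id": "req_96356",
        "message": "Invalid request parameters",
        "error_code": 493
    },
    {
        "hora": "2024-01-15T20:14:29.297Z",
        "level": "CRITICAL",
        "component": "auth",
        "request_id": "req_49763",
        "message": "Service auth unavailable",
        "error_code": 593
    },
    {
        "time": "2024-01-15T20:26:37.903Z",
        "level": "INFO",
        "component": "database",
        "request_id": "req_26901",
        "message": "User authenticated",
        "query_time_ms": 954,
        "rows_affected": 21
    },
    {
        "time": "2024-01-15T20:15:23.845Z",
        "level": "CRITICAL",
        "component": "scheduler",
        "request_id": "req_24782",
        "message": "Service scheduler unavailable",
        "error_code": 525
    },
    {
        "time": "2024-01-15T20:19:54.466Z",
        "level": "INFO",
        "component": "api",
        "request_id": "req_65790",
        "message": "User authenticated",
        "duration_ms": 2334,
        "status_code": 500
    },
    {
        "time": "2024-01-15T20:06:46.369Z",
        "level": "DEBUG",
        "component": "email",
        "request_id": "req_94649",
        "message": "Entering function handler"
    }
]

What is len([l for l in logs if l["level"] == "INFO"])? 2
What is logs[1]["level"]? "CRITICAL"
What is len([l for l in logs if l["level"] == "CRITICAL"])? 2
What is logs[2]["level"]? "INFO"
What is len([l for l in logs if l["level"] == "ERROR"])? 1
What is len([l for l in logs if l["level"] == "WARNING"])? 0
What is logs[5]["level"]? "DEBUG"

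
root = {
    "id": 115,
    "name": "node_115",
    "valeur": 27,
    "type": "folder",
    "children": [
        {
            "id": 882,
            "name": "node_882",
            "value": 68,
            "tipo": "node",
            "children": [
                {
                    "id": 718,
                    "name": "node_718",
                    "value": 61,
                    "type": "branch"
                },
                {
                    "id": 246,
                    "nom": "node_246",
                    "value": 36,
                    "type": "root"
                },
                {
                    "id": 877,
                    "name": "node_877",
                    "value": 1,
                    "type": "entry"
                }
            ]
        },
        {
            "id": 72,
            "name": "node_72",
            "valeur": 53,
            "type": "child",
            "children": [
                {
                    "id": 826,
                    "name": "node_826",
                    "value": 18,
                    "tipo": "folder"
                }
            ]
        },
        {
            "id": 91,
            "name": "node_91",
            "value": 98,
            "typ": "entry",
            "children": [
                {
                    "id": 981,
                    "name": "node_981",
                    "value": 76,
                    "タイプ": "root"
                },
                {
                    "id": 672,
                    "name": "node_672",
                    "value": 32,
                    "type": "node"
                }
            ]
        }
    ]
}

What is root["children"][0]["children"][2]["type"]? "entry"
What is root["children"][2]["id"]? 91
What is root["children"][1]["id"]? 72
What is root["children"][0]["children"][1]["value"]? 36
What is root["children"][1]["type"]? "child"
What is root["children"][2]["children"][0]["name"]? "node_981"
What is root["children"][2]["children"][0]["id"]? 981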